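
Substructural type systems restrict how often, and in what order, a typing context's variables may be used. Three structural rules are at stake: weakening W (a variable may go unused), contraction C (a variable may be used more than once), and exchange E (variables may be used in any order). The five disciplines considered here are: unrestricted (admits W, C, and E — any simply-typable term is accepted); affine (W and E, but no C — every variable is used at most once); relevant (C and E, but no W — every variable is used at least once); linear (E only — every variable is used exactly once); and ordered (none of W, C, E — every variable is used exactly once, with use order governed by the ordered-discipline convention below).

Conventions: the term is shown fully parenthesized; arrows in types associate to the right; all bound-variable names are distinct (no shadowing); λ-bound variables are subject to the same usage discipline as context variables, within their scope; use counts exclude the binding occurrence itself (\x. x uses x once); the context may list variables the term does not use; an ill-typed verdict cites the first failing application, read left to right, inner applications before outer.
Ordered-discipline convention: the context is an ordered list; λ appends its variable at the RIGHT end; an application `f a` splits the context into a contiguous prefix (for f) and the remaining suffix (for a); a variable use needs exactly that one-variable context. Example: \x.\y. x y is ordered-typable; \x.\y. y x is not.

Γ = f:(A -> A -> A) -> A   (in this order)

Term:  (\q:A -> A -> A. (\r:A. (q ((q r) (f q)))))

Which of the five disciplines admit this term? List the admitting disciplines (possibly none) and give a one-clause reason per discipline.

accepted by: relevant, unrestricted
usage: f=1, q (λ-bound)=3, r (λ-bound)=1
uses in reading order: q, q, r, f, q
typing: well-typed — term : (A -> A -> A) -> A -> A -> A
ordered: ✗, repeated use of q ×3
linear: ✗, repeated use of q ×3
affine: ✗, repeated use of q ×3
relevant: ✓, f, q, r: all used, weakening unneeded
unrestricted: ✓, typability at (A -> A -> A) -> A -> A -> A is all that's needed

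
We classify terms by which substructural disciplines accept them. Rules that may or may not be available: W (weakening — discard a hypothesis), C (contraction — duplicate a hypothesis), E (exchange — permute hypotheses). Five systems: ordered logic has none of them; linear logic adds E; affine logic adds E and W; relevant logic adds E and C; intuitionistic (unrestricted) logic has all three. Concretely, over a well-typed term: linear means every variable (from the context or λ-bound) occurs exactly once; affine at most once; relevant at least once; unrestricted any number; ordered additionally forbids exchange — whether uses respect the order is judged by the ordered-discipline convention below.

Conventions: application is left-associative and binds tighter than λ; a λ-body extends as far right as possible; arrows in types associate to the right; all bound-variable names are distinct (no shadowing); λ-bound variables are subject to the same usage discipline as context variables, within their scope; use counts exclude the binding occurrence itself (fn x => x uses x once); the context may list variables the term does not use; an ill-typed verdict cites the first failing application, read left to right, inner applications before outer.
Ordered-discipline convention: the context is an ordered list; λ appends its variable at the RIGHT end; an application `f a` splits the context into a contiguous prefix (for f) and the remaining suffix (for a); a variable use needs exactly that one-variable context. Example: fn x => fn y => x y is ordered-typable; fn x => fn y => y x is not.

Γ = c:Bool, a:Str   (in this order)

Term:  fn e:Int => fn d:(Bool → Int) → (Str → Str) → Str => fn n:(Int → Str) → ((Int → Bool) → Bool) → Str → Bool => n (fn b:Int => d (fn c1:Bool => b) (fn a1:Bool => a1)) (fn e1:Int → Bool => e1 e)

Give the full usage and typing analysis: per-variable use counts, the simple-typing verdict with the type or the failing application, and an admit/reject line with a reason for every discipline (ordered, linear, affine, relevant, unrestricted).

counts: c: 0, a: 0, e (λ-bound): 1, d (λ-bound): 1, n (λ-bound): 1, b (λ-bound): 1, c1 (λ-bound): 0, a1 (λ-bound): 1, e1 (λ-bound): 1
left-to-right use order: n, d, b, a1, e1, e
typing: ill-typed: argument of type Bool → Bool where Str → Str is required
ordered: ✗ — not simply typable
linear: ✗ — fails simple typing
affine: ✗ — a type mismatch blocks all five
relevant: ✗ — the type mismatch rejects it
unrestricted: ✗ — not simply typable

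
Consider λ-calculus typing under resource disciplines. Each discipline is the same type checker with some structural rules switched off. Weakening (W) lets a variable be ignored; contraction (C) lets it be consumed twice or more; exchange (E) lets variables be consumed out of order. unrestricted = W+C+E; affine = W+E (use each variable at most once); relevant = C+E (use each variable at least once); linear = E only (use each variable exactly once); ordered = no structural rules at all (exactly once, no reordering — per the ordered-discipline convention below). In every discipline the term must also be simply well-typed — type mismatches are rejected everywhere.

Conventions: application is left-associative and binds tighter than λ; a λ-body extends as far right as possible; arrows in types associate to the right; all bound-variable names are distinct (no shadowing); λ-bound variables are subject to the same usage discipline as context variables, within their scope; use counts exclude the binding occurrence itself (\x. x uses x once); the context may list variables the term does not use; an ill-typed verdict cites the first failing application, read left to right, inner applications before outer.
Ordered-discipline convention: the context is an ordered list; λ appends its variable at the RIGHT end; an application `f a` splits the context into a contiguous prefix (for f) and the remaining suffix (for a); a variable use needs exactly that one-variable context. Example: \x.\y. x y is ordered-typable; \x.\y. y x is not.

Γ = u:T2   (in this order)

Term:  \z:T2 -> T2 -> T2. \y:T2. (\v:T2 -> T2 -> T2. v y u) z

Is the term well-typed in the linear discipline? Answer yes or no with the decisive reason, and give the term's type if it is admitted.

yes — each of u, z, y, v used exactly once; term : (T2 -> T2 -> T2) -> T2 -> T2
use counts: u=1; z (λ-bound)=1; y (λ-bound)=1; v (λ-bound)=1
use order (left to right): v, y, u, z
typing: ✓ — (T2 -> T2 -> T2) -> T2 -> T2
all disciplines: ordered ✗; linear ✓; affine ✓; relevant ✓; unrestricted ✓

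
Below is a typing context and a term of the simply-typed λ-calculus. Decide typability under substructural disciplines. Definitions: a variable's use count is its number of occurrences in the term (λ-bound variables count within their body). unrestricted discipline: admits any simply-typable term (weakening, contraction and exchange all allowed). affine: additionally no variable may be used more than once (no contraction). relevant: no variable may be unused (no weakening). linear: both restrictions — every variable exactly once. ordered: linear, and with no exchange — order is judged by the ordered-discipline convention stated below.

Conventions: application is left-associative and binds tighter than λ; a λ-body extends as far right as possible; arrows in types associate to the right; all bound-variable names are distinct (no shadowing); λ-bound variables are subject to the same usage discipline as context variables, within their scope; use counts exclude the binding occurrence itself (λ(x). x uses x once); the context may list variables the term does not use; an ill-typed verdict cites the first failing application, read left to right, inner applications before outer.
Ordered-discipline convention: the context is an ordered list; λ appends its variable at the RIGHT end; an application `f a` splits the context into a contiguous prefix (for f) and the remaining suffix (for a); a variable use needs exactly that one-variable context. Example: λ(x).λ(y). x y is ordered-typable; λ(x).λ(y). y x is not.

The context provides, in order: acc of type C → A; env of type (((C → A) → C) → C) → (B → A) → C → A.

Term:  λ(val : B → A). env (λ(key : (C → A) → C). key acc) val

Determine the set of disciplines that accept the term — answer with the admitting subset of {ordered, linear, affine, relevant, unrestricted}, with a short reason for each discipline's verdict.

accepted by: linear, affine, relevant, unrestricted
use counts: acc ×1, env ×1, val (bound) ×1, key (bound) ×1
use order (left to right): env, key, acc, val
typing: the term checks, with type (B → A) → C → A
ordered: ✗, use order env, key, acc, val needs exchange
linear: ✓, acc, env, val, key: one use apiece
affine: ✓, none of acc, env, val, key used more than once
relevant: ✓, at least one use each (acc, env, val, key)
unrestricted: ✓, type-checks ((B → A) → C → A) and nothing is barred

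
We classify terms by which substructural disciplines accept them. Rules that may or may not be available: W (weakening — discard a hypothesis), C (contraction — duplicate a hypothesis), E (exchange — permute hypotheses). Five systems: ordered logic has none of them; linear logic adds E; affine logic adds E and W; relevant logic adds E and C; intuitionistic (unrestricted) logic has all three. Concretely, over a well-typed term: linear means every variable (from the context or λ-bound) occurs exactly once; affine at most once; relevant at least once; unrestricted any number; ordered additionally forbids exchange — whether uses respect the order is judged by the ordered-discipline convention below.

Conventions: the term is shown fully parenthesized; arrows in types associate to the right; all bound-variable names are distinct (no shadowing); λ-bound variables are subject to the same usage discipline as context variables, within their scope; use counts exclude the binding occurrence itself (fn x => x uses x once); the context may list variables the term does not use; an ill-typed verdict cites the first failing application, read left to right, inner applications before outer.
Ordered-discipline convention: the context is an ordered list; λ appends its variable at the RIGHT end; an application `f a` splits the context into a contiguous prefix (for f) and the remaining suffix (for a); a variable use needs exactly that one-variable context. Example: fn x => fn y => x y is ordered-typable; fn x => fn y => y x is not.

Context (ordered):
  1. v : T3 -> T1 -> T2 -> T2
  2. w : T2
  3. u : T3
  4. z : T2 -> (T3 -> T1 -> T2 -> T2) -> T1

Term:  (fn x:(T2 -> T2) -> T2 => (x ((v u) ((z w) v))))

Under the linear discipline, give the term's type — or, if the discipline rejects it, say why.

not well-typed under linear — uses contraction: v ×2
use counts: v=2; w=1; u=1; z=1; x [bound]=1
order of uses: x, v, u, z, w, v
typing: the term checks, with type ((T2 -> T2) -> T2) -> T2
summary: ordered ✗ · linear ✗ · affine ✗ · relevant ✓ · unrestricted ✓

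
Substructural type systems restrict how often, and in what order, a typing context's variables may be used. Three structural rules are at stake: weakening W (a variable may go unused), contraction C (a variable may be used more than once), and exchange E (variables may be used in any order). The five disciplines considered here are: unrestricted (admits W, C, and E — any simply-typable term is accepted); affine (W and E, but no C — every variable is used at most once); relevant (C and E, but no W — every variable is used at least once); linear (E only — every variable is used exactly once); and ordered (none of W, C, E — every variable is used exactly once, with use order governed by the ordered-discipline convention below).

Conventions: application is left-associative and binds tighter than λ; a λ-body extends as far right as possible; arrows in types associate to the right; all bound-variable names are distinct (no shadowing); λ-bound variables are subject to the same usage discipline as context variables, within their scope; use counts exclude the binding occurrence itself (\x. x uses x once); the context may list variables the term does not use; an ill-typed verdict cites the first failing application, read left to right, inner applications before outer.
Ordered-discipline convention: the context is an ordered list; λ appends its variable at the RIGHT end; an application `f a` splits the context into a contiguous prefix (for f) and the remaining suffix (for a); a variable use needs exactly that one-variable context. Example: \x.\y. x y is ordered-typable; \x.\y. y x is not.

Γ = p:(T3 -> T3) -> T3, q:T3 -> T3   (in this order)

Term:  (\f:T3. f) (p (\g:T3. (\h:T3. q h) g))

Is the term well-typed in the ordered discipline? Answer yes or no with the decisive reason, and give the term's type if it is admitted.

yes — single-use (p, q, f, g, h), ordered derivation ok; term : T3
variable uses: p: 1, q: 1, f [bound]: 1, g [bound]: 1, h [bound]: 1
uses in reading order: f, p, q, h, g
typing: well-typed at T3
all disciplines: ordered ✓, linear ✓, affine ✓, relevant ✓, unrestricted ✓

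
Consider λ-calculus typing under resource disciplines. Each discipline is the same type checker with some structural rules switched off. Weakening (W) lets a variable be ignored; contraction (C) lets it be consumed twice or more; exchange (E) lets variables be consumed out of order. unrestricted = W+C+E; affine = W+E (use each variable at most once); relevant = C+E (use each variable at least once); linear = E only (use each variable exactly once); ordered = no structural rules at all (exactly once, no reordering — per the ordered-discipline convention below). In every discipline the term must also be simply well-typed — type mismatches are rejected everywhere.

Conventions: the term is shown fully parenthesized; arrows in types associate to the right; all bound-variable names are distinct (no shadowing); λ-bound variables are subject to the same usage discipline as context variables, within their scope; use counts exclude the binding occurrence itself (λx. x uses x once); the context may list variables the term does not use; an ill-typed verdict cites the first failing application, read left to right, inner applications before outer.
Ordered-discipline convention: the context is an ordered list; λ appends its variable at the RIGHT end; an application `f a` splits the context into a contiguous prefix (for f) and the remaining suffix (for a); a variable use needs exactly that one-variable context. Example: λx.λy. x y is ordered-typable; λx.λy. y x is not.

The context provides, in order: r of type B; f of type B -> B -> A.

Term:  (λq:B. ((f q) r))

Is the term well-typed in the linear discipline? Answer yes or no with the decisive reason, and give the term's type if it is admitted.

yes — r, f, q: one use apiece; term : B -> A
usage: r: 1, f: 1, q (λ-bound): 1
uses in reading order: f, q, r
typing: the term checks, with type B -> A
all disciplines: ordered ✗, linear ✓, affine ✓, relevant ✓, unrestricted ✓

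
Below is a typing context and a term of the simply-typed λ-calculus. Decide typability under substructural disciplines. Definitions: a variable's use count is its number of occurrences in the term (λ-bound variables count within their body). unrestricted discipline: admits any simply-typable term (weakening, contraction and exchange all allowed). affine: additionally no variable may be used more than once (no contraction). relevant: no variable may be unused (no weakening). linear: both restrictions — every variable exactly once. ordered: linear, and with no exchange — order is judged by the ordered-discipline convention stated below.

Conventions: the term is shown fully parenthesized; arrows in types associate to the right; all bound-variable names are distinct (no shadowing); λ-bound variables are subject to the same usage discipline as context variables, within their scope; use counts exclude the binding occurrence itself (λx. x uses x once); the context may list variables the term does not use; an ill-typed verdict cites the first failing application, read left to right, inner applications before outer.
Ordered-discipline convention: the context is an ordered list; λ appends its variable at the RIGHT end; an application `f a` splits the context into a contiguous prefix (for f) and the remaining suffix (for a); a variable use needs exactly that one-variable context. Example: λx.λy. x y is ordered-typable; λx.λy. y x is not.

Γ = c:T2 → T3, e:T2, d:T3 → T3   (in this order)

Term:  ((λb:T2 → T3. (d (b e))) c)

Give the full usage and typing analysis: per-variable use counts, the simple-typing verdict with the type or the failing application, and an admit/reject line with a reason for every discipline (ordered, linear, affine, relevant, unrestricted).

variable uses: c: 1, e: 1, d: 1, b [bound]: 1
uses in reading order: d, b, e, c
typing: well-typed — term : T3
ordered: ✗ — no contiguous prefix/suffix split fits d, b, e, c
linear: ✓ — each of c, e, d, b used exactly once
affine: ✓ — at most one use each (c, e, d, b)
relevant: ✓ — at least one use each (c, e, d, b)
unrestricted: ✓ — typability at T3 is all that's needed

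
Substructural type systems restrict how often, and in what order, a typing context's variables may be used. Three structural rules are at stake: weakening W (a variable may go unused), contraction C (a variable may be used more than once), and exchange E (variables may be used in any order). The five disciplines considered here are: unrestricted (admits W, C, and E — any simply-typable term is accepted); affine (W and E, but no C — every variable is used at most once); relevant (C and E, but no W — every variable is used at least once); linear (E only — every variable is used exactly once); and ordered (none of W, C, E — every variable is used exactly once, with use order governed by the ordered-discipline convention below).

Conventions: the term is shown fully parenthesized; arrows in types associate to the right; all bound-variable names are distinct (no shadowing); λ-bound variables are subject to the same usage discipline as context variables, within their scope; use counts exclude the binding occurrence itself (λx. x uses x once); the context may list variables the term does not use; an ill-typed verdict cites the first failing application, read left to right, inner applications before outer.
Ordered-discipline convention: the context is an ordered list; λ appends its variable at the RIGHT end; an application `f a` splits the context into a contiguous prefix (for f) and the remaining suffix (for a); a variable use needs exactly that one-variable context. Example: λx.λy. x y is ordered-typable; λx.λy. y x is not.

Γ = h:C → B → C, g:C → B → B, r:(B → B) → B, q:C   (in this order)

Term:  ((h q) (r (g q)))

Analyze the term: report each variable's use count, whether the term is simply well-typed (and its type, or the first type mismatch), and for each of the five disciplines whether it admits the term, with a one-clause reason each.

counts: h=1; g=1; r=1; q=2
use order (left to right): h, q, r, g, q
typing: well-typed at C
ordered ✗ (needs contraction — q ×2)
linear ✗ (needs contraction — q ×2)
affine ✗ (needs contraction — q ×2)
relevant ✓ (every one of h, g, r, q appears)
unrestricted ✓ (typability at C is all that's needed)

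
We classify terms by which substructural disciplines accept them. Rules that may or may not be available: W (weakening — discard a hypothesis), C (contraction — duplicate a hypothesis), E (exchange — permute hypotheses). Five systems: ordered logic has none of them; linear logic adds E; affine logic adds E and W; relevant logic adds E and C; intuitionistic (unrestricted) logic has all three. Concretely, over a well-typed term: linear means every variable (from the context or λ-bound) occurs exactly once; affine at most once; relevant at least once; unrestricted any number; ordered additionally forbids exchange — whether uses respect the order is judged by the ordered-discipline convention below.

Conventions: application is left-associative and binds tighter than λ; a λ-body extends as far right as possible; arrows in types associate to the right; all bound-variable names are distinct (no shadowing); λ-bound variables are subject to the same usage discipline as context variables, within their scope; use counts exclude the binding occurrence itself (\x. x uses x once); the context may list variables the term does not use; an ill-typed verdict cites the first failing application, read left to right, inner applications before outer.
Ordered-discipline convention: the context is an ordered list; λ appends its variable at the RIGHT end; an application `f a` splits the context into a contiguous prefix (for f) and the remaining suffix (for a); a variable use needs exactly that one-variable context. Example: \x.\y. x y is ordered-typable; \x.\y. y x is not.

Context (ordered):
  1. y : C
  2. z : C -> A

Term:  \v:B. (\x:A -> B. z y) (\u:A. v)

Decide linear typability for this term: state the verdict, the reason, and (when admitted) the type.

no — x, u never used (weakening)
usage: y: 1, z: 1, v (bound): 1, x (bound): 0, u (bound): 0
left-to-right use order: z, y, v
typing: the term checks, with type B -> A
across the five disciplines: ordered ✗ · linear ✗ · affine ✓ · relevant ✗ · unrestricted ✓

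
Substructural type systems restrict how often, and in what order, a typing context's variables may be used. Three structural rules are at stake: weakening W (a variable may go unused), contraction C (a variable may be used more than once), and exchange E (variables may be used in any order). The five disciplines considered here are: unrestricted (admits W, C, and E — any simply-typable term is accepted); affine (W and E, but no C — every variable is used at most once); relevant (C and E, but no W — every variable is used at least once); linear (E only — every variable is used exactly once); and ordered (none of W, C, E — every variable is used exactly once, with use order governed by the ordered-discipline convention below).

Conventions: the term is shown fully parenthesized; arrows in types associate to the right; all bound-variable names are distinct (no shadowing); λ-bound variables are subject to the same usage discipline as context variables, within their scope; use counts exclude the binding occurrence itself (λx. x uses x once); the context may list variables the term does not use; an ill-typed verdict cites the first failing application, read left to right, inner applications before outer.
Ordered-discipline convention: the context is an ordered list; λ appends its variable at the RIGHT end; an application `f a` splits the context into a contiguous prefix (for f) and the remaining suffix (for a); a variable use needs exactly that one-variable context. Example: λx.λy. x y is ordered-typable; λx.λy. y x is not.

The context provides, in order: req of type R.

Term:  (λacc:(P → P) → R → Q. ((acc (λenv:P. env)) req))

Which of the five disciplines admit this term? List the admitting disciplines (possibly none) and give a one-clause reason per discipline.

admitted by: linear, affine, relevant, unrestricted
counts: req ×1, acc [bound] ×1, env [bound] ×1
uses in reading order: acc, env, req
typing: well-typed — term : ((P → P) → R → Q) → Q
ordered: ✗ — no contiguous prefix/suffix split fits acc, env, req
linear: ✓ — exactly-once usage across req, acc, env
affine: ✓ — req, acc, env: no repeats, contraction unneeded
relevant: ✓ — at least one use each (req, acc, env)
unrestricted: ✓ — well-typed at ((P → P) → R → Q) → Q; no restrictions here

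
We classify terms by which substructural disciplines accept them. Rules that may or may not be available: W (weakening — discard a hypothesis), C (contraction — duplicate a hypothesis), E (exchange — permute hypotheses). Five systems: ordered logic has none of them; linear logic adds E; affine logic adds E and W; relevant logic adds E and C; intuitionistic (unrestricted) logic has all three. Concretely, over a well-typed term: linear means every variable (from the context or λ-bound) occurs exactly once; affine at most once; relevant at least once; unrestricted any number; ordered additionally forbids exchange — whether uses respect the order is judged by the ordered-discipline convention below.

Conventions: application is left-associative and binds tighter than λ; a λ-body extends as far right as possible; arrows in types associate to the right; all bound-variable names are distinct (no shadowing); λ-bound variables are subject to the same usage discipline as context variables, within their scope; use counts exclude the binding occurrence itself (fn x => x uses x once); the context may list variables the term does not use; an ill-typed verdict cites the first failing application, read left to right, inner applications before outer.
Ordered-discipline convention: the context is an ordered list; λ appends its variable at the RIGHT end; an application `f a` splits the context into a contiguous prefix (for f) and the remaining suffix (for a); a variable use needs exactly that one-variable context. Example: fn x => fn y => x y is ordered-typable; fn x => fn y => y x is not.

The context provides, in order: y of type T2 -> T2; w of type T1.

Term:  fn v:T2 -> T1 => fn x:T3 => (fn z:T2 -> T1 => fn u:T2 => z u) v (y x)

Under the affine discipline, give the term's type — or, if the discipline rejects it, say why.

not well-typed under affine — a type mismatch blocks all five
counts: y: 1×, w: 0×, v [bound]: 1×, x [bound]: 1×, z [bound]: 1×, u [bound]: 1×
use order (left to right): z, u, v, y, x
typing: ill-typed: an argument T3 mismatches the expected T2
summary: ordered ✗ | linear ✗ | affine ✗ | relevant ✗ | unrestricted ✗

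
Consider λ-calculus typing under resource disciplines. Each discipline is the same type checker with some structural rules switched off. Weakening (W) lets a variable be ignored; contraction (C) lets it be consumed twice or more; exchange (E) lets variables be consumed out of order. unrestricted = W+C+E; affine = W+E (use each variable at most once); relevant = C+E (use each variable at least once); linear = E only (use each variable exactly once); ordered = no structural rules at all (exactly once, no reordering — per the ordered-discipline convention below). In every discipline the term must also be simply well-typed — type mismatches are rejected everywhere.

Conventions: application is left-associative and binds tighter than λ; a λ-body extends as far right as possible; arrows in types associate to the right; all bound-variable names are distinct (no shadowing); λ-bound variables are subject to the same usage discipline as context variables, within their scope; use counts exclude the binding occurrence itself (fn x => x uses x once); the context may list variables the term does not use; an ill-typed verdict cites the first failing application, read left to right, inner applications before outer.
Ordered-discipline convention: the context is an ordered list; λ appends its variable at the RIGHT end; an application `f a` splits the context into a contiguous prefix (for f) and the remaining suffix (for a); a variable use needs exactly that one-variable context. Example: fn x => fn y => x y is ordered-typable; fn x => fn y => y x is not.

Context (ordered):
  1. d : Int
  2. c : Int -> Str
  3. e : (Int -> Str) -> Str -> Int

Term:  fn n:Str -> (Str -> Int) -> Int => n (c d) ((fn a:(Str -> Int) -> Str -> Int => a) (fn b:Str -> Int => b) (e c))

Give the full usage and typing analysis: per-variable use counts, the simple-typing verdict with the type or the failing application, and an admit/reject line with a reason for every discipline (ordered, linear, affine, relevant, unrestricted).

variable uses: d ×1, c ×2, e ×1, n [bound] ×1, a [bound] ×1, b [bound] ×1
left-to-right use order: n, c, d, a, b, e, c
typing: the term checks, with type (Str -> (Str -> Int) -> Int) -> Int
ordered: ✗ — uses contraction: c ×2
linear: ✗ — uses contraction: c ×2
affine: ✗ — uses contraction: c ×2
relevant: ✓ — d, c, e, n, a, b: all used, weakening unneeded
unrestricted: ✓ — type-checks ((Str -> (Str -> Int) -> Int) -> Int) and nothing is barred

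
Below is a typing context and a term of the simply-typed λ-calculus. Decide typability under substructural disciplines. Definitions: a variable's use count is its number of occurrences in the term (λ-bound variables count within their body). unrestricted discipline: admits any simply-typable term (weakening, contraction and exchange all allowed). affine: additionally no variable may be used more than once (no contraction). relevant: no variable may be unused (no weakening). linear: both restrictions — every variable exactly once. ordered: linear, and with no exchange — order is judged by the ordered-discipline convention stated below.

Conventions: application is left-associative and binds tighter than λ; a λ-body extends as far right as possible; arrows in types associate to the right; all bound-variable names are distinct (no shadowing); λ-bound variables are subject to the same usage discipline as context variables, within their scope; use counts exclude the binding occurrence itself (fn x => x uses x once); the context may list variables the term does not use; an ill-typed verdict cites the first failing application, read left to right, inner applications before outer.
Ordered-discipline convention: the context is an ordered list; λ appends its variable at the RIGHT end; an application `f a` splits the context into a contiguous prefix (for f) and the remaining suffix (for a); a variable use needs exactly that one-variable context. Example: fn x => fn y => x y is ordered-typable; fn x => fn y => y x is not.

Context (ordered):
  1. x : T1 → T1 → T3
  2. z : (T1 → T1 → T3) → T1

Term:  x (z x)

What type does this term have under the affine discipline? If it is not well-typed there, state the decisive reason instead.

not well-typed under affine — needs contraction — x ×2
counts: x=2, z=1
use order (left to right): x, z, x
typing: ✓ — T1 → T3
summary: ordered ✗ | linear ✗ | affine ✗ | relevant ✓ | unrestricted ✓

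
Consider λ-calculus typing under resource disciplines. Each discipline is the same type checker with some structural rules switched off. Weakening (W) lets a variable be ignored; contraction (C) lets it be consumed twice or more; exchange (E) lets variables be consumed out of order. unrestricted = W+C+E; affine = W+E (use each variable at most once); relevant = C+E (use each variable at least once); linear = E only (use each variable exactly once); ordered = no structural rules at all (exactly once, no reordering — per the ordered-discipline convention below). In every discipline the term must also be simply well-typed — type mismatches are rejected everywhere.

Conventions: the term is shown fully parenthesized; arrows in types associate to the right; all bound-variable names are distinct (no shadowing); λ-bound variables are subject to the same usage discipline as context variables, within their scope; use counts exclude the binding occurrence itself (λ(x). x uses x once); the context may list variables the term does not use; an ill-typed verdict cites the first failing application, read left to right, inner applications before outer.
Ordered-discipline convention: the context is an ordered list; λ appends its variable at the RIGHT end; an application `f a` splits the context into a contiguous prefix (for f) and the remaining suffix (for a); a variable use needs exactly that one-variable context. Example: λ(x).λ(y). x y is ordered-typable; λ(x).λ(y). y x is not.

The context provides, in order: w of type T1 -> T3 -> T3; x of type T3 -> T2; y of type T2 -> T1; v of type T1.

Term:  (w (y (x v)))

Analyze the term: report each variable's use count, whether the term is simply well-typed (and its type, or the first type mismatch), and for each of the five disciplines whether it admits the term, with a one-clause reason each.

use counts: w=1; x=1; y=1; v=1
uses in reading order: w, y, x, v
typing: ill-typed: argument of type T1 where T3 is required
ordered: ✗, the type mismatch rejects it
linear: ✗, not simply typable
affine: ✗, fails simple typing
relevant: ✗, a type mismatch blocks all five
unrestricted: ✗, the type mismatch rejects it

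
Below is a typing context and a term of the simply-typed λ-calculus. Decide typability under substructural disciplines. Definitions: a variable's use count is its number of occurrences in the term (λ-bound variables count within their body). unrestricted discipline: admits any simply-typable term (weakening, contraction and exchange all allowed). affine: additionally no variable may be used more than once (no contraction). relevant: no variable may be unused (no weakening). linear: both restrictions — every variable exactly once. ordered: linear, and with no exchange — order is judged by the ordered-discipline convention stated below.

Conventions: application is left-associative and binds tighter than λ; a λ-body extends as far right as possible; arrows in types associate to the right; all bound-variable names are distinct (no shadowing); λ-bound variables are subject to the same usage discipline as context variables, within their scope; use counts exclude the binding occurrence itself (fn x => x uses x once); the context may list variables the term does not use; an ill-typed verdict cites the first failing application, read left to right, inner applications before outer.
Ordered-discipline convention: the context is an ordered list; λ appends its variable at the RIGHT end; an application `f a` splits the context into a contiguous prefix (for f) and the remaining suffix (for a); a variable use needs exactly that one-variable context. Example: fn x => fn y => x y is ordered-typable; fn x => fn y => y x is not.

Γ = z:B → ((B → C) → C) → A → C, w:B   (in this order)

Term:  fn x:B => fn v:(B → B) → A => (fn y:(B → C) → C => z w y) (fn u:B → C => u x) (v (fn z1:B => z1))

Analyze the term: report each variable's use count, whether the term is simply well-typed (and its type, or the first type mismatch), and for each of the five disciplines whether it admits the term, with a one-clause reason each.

use counts: z: 1; w: 1; x [bound]: 1; v [bound]: 1; y [bound]: 1; u [bound]: 1; z1 [bound]: 1
order of uses: z, w, y, u, x, v, z1
typing: well-typed — term : B → ((B → B) → A) → C
ordered ✗ (no ordered split (uses run z, w, y, u, x, v, z1))
linear ✓ (exactly-once usage across z, w, x, v, y, u, z1)
affine ✓ (none of z, w, x, v, y, u, z1 used more than once)
relevant ✓ (z, w, x, v, y, u, z1: all used, weakening unneeded)
unrestricted ✓ (simply typable at B → ((B → B) → A) → C; W, C, E all held)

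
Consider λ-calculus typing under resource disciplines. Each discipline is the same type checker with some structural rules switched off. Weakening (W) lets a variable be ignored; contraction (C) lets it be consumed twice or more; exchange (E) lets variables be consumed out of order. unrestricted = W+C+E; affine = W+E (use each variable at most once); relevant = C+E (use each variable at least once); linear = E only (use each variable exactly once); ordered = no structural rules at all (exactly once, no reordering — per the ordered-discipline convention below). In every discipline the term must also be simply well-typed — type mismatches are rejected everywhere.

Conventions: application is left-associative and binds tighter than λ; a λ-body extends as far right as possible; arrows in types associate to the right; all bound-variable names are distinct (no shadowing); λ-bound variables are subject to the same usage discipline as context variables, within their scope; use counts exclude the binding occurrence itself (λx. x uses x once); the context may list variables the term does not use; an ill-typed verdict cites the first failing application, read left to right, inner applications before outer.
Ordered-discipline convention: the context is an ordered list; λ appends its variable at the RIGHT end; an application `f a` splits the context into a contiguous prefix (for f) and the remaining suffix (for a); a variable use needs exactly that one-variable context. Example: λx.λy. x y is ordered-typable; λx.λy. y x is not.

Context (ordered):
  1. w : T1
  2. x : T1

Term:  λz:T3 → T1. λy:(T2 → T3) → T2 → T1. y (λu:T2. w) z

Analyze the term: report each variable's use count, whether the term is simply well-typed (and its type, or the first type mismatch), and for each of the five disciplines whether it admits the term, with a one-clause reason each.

counts: w ×1; x ×0; z (bound) ×1; y (bound) ×1; u (bound) ×0
uses in reading order: y, w, z
typing: ill-typed: argument of type T2 → T1 where T2 → T3 is required
ordered: ✗ — fails simple typing
linear: ✗ — a type mismatch blocks all five
affine: ✗ — the type mismatch rejects it
relevant: ✗ — not simply typable
unrestricted: ✗ — fails simple typing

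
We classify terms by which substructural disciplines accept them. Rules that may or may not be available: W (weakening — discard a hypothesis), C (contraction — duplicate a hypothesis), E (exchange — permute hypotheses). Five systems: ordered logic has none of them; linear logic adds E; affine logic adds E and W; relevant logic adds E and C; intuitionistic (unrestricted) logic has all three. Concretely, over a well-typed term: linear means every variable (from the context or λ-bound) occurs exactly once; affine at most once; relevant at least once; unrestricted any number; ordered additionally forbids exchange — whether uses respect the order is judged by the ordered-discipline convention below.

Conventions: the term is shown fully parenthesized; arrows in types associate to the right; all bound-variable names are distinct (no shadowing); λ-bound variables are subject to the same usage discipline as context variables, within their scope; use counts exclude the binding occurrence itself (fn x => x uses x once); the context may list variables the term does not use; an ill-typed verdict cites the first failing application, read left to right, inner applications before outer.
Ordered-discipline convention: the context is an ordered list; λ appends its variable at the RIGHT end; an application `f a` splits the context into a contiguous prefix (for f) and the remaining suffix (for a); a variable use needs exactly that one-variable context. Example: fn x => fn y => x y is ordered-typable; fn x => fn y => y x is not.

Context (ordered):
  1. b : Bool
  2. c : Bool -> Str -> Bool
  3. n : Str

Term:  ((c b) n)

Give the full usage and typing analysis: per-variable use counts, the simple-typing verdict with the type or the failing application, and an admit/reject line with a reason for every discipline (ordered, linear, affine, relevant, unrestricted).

variable uses: b ×1, c ×1, n ×1
left-to-right use order: c, b, n
typing: the term checks, with type Bool
ordered ✗ (use order c, b, n needs exchange)
linear ✓ (single use per variable (b, c, n))
affine ✓ (at most one use each (b, c, n))
relevant ✓ (b, c, n: all used, weakening unneeded)
unrestricted ✓ (typability at Bool is all that's needed)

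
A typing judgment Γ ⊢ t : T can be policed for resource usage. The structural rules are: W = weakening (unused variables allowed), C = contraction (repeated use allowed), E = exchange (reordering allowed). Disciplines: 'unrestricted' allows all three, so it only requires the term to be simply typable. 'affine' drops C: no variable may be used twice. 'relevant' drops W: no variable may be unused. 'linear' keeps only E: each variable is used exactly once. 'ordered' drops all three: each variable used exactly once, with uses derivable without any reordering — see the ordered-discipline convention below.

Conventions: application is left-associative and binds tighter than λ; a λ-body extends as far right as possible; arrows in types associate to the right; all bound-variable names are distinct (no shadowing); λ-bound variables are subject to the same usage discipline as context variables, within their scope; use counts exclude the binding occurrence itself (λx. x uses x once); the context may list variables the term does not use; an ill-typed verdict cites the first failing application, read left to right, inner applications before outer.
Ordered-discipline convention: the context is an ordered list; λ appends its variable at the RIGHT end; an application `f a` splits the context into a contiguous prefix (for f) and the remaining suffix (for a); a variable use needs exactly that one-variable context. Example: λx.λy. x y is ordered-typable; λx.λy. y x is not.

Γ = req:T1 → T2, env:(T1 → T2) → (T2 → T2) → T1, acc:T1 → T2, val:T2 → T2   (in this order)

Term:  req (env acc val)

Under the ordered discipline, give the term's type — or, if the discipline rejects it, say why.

term : T2
variable uses: req ×1; env ×1; acc ×1; val ×1
use order (left to right): req, env, acc, val
typing: well-typed at T2
all disciplines: ordered ✓, linear ✓, affine ✓, relevant ✓, unrestricted ✓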